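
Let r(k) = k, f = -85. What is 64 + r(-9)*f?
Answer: 829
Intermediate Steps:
64 + r(-9)*f = 64 - 9*(-85) = 64 + 765 = 829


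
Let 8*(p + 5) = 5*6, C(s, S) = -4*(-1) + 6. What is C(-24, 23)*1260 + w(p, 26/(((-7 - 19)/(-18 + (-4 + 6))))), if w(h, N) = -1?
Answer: 12599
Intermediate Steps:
C(s, S) = 10 (C(s, S) = 4 + 6 = 10)
p = -5/4 (p = -5 + (5*6)/8 = -5 + (1/8)*30 = -5 + 15/4 = -5/4 ≈ -1.2500)
C(-24, 23)*1260 + w(p, 26/(((-7 - 19)/(-18 + (-4 + 6))))) = 10*1260 - 1 = 12600 - 1 = 12599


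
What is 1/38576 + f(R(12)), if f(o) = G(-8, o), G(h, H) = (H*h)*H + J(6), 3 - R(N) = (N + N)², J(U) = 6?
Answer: -101324724575/38576 ≈ -2.6266e+6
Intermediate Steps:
R(N) = 3 - 4*N² (R(N) = 3 - (N + N)² = 3 - (2*N)² = 3 - 4*N²)
G(h, H) = 6 + h*H² (G(h, H) = (H*h)*H + 6 = h*H² + 6 = 6 + h*H²)
f(o) = 6 - 8*o²
1/38576 + f(R(12)) = 1/38576 + (6 - 8*(3 - 4*12²)²) = 1/38576 + (6 - 8*(3 - 4*144)²) = 1/38576 + (6 - 8*(3 - 576)²) = 1/38576 + (6 - 8*(-573)²) = 1/38576 + (6 - 8*328329) = 1/38576 + (6 - 2626632) = 1/38576 - 2626626 = -101324724575/38576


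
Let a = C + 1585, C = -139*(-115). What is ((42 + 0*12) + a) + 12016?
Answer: 29628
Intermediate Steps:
C = 15985
a = 17570 (a = 15985 + 1585 = 17570)
((42 + 0*12) + a) + 12016 = ((42 + 0*12) + 17570) + 12016 = ((42 + 0) + 17570) + 12016 = (42 + 17570) + 12016 = 17612 + 12016 = 29628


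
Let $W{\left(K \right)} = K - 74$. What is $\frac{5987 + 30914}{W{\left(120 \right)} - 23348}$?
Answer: $- \frac{36901}{23302} \approx -1.5836$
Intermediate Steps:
$W{\left(K \right)} = -74 + K$
$\frac{5987 + 30914}{W{\left(120 \right)} - 23348} = \frac{5987 + 30914}{\left(-74 + 120\right) - 23348} = \frac{36901}{46 - 23348} = \frac{36901}{-23302} = 36901 \left(- \frac{1}{23302}\right) = - \frac{36901}{23302}$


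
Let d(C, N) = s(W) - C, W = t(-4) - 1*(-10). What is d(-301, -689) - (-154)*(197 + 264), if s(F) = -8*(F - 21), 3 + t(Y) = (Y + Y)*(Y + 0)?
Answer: 71151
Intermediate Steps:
t(Y) = -3 + 2*Y² (t(Y) = -3 + (Y + Y)*(Y + 0) = -3 + (2*Y)*Y = -3 + 2*Y²)
W = 39 (W = (-3 + 2*(-4)²) - 1*(-10) = (-3 + 2*16) + 10 = (-3 + 32) + 10 = 29 + 10 = 39)
s(F) = 168 - 8*F (s(F) = -8*(-21 + F) = 168 - 8*F)
d(C, N) = -144 - C (d(C, N) = (168 - 8*39) - C = (168 - 312) - C = -144 - C)
d(-301, -689) - (-154)*(197 + 264) = (-144 - 1*(-301)) - (-154)*(197 + 264) = (-144 + 301) - (-154)*461 = 157 - 1*(-70994) = 157 + 70994 = 71151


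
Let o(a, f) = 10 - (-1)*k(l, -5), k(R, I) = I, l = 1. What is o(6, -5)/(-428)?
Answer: -5/428 ≈ -0.011682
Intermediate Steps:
o(a, f) = 5 (o(a, f) = 10 - (-1)*(-5) = 10 - 1*5 = 10 - 5 = 5)
o(6, -5)/(-428) = 5/(-428) = 5*(-1/428) = -5/428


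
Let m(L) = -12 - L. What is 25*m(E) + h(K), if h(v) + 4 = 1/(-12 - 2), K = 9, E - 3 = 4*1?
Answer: -6707/14 ≈ -479.07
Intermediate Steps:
E = 7 (E = 3 + 4*1 = 3 + 4 = 7)
h(v) = -57/14 (h(v) = -4 + 1/(-12 - 2) = -4 + 1/(-14) = -4 - 1/14 = -57/14)
25*m(E) + h(K) = 25*(-12 - 1*7) - 57/14 = 25*(-12 - 7) - 57/14 = 25*(-19) - 57/14 = -475 - 57/14 = -6707/14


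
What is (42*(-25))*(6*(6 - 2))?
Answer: -25200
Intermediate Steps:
(42*(-25))*(6*(6 - 2)) = -6300*4 = -1050*24 = -25200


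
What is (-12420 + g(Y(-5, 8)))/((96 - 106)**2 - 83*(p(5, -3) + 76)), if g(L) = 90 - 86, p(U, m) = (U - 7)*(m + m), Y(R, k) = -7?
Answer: 3104/1801 ≈ 1.7235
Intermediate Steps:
p(U, m) = 2*m*(-7 + U) (p(U, m) = (-7 + U)*(2*m) = 2*m*(-7 + U))
g(L) = 4
(-12420 + g(Y(-5, 8)))/((96 - 106)**2 - 83*(p(5, -3) + 76)) = (-12420 + 4)/((96 - 106)**2 - 83*(2*(-3)*(-7 + 5) + 76)) = -12416/((-10)**2 - 83*(2*(-3)*(-2) + 76)) = -12416/(100 - 83*(12 + 76)) = -12416/(100 - 83*88) = -12416/(100 - 7304) = -12416/(-7204) = -12416*(-1/7204) = 3104/1801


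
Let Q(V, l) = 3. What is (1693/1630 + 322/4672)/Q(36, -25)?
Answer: 2108639/5711520 ≈ 0.36919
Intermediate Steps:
(1693/1630 + 322/4672)/Q(36, -25) = (1693/1630 + 322/4672)/3 = (1693*(1/1630) + 322*(1/4672))*(1/3) = (1693/1630 + 161/2336)*(1/3) = (2108639/1903840)*(1/3) = 2108639/5711520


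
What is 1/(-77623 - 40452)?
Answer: -1/118075 ≈ -8.4692e-6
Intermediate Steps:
1/(-77623 - 40452) = 1/(-118075) = -1/118075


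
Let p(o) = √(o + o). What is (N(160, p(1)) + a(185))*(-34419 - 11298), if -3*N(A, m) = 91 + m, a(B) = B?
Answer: -7070896 + 15239*√2 ≈ -7.0493e+6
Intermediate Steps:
p(o) = √2*√o (p(o) = √(2*o) = √2*√o)
N(A, m) = -91/3 - m/3 (N(A, m) = -(91 + m)/3 = -91/3 - m/3)
(N(160, p(1)) + a(185))*(-34419 - 11298) = ((-91/3 - √2*√1/3) + 185)*(-34419 - 11298) = ((-91/3 - √2/3) + 185)*(-45717) = (464/3 - √2/3)*(-45717) = -7070896 + 15239*√2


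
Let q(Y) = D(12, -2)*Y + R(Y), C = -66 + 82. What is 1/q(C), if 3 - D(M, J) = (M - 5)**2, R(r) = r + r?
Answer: -1/704 ≈ -0.0014205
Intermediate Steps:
R(r) = 2*r
D(M, J) = 3 - (-5 + M)**2 (D(M, J) = 3 - (M - 5)**2 = 3 - (-5 + M)**2)
C = 16
q(Y) = -44*Y (q(Y) = (3 - (-5 + 12)**2)*Y + 2*Y = (3 - 1*7**2)*Y + 2*Y = (3 - 1*49)*Y + 2*Y = (3 - 49)*Y + 2*Y = -46*Y + 2*Y = -44*Y)
1/q(C) = 1/(-44*16) = 1/(-704) = -1/704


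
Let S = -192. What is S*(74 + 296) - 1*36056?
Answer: -107096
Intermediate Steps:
S*(74 + 296) - 1*36056 = -192*(74 + 296) - 1*36056 = -192*370 - 36056 = -71040 - 36056 = -107096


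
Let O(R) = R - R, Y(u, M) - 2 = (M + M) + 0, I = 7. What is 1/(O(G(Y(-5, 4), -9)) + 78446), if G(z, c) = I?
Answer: 1/78446 ≈ 1.2748e-5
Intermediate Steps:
Y(u, M) = 2 + 2*M (Y(u, M) = 2 + ((M + M) + 0) = 2 + (2*M + 0) = 2 + 2*M)
G(z, c) = 7
O(R) = 0
1/(O(G(Y(-5, 4), -9)) + 78446) = 1/(0 + 78446) = 1/78446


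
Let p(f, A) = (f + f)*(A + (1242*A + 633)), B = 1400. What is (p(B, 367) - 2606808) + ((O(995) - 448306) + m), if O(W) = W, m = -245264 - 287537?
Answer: 1275492280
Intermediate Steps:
m = -532801
p(f, A) = 2*f*(633 + 1243*A) (p(f, A) = (2*f)*(A + (633 + 1242*A)) = (2*f)*(633 + 1243*A) = 2*f*(633 + 1243*A))
(p(B, 367) - 2606808) + ((O(995) - 448306) + m) = (2*1400*(633 + 1243*367) - 2606808) + ((995 - 448306) - 532801) = (2*1400*(633 + 456181) - 2606808) + (-447311 - 532801) = (2*1400*456814 - 2606808) - 980112 = (1279079200 - 2606808) - 980112 = 1276472392 - 980112 = 1275492280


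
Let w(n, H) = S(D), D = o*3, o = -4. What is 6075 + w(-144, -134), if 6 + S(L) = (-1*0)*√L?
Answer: 6069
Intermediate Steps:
D = -12 (D = -4*3 = -12)
S(L) = -6 (S(L) = -6 + (-1*0)*√L = -6 + 0*√L = -6 + 0 = -6)
w(n, H) = -6
6075 + w(-144, -134) = 6075 - 6 = 6069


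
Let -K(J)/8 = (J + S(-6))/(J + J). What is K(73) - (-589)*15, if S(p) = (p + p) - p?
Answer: 644687/73 ≈ 8831.3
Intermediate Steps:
S(p) = p (S(p) = 2*p - p = p)
K(J) = -4*(-6 + J)/J (K(J) = -8*(J - 6)/(J + J) = -8*(-6 + J)/(2*J) = -8*(-6 + J)*1/(2*J) = -4*(-6 + J)/J)
K(73) - (-589)*15 = (-4 + 24/73) - (-589)*15 = (-4 + 24*(1/73)) - 1*(-8835) = (-4 + 24/73) + 8835 = -268/73 + 8835 = 644687/73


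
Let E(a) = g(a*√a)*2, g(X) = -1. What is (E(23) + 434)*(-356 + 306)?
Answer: -21600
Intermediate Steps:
E(a) = -2 (E(a) = -1*2 = -2)
(E(23) + 434)*(-356 + 306) = (-2 + 434)*(-356 + 306) = 432*(-50) = -21600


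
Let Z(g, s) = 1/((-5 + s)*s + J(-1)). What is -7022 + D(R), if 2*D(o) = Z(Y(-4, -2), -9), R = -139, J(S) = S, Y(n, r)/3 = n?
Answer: -1755499/250 ≈ -7022.0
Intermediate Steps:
Y(n, r) = 3*n
Z(g, s) = 1/(-1 + s*(-5 + s)) (Z(g, s) = 1/((-5 + s)*s - 1) = 1/(s*(-5 + s) - 1) = 1/(-1 + s*(-5 + s)))
D(o) = 1/250 (D(o) = 1/(2*(-1 + (-9)**2 - 5*(-9))) = 1/(2*(-1 + 81 + 45)) = (1/2)/125 = (1/2)*(1/125) = 1/250)
-7022 + D(R) = -7022 + 1/250 = -1755499/250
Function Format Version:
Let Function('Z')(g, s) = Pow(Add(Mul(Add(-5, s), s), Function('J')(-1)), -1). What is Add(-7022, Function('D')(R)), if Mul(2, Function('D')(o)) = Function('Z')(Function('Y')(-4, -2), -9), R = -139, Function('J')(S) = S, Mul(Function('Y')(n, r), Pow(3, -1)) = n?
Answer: Rational(-1755499, 250) ≈ -7022.0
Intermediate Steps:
Function('Y')(n, r) = Mul(3, n)
Function('Z')(g, s) = Pow(Add(-1, Mul(s, Add(-5, s))), -1) (Function('Z')(g, s) = Pow(Add(Mul(Add(-5, s), s), -1), -1) = Pow(Add(Mul(s, Add(-5, s)), -1), -1) = Pow(Add(-1, Mul(s, Add(-5, s))), -1))
Function('D')(o) = Rational(1, 250) (Function('D')(o) = Mul(Rational(1, 2), Pow(Add(-1, Pow(-9, 2), Mul(-5, -9)), -1)) = Mul(Rational(1, 2), Pow(Add(-1, 81, 45), -1)) = Mul(Rational(1, 2), Pow(125, -1)) = Mul(Rational(1, 2), Rational(1, 125)) = Rational(1, 250))
Add(-7022, Function('D')(R)) = Add(-7022, Rational(1, 250)) = Rational(-1755499, 250)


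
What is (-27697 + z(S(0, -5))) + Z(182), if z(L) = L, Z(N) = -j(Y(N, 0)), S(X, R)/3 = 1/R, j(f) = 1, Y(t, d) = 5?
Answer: -138493/5 ≈ -27699.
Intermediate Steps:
S(X, R) = 3/R
Z(N) = -1 (Z(N) = -1*1 = -1)
(-27697 + z(S(0, -5))) + Z(182) = (-27697 + 3/(-5)) - 1 = (-27697 + 3*(-⅕)) - 1 = (-27697 - ⅗) - 1 = -138488/5 - 1 = -138493/5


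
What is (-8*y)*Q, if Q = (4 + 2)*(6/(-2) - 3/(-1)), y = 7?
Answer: 0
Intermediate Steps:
Q = 0 (Q = 6*(6*(-1/2) - 3*(-1)) = 6*(-3 + 3) = 6*0 = 0)
(-8*y)*Q = -8*7*0 = -56*0 = 0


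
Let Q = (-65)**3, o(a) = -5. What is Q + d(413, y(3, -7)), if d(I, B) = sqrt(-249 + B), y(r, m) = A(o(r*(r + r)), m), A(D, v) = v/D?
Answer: -274625 + I*sqrt(6190)/5 ≈ -2.7463e+5 + 15.735*I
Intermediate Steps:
y(r, m) = -m/5 (y(r, m) = m/(-5) = m*(-1/5) = -m/5)
Q = -274625
Q + d(413, y(3, -7)) = -274625 + sqrt(-249 - 1/5*(-7)) = -274625 + sqrt(-249 + 7/5) = -274625 + sqrt(-1238/5) = -274625 + I*sqrt(6190)/5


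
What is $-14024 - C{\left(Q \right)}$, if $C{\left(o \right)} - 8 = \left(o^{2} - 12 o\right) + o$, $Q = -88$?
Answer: $-22744$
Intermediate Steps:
$C{\left(o \right)} = 8 + o^{2} - 11 o$ ($C{\left(o \right)} = 8 + \left(\left(o^{2} - 12 o\right) + o\right) = 8 + \left(o^{2} - 11 o\right) = 8 + o^{2} - 11 o$)
$-14024 - C{\left(Q \right)} = -14024 - \left(8 + \left(-88\right)^{2} - -968\right) = -14024 - \left(8 + 7744 + 968\right) = -14024 - 8720 = -22744$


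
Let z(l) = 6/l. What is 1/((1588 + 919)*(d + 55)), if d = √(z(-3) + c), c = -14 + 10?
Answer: 55/7598717 - I*√6/7598717 ≈ 7.2381e-6 - 3.2236e-7*I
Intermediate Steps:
c = -4
d = I*√6 (d = √(6/(-3) - 4) = √(6*(-⅓) - 4) = √(-2 - 4) = √(-6) = I*√6 ≈ 2.4495*I)
1/((1588 + 919)*(d + 55)) = 1/((1588 + 919)*(I*√6 + 55)) = 1/(2507*(55 + I*√6))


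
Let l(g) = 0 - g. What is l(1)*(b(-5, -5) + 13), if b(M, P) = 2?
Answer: -15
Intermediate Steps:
l(g) = -g
l(1)*(b(-5, -5) + 13) = (-1*1)*(2 + 13) = -1*15 = -15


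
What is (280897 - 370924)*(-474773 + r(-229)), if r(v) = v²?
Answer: 38021282964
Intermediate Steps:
(280897 - 370924)*(-474773 + r(-229)) = (280897 - 370924)*(-474773 + (-229)²) = -90027*(-474773 + 52441) = -90027*(-422332) = 38021282964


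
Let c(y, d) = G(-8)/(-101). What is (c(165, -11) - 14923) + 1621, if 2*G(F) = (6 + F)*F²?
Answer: -1343438/101 ≈ -13301.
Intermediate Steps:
G(F) = F²*(6 + F)/2 (G(F) = ((6 + F)*F²)/2 = (F²*(6 + F))/2 = F²*(6 + F)/2)
c(y, d) = 64/101 (c(y, d) = ((½)*(-8)²*(6 - 8))/(-101) = ((½)*64*(-2))*(-1/101) = -64*(-1/101) = 64/101)
(c(165, -11) - 14923) + 1621 = (64/101 - 14923) + 1621 = -1507159/101 + 1621 = -1343438/101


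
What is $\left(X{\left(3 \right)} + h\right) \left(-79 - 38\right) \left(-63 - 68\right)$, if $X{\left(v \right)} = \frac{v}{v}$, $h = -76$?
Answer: $-1149525$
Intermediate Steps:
$X{\left(v \right)} = 1$
$\left(X{\left(3 \right)} + h\right) \left(-79 - 38\right) \left(-63 - 68\right) = \left(1 - 76\right) \left(-79 - 38\right) \left(-63 - 68\right) = - 75 \left(\left(-117\right) \left(-131\right)\right) = \left(-75\right) 15327 = -1149525$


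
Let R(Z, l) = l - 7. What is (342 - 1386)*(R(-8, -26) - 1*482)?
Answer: 537660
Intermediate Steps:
R(Z, l) = -7 + l
(342 - 1386)*(R(-8, -26) - 1*482) = (342 - 1386)*((-7 - 26) - 1*482) = -1044*(-33 - 482) = -1044*(-515) = 537660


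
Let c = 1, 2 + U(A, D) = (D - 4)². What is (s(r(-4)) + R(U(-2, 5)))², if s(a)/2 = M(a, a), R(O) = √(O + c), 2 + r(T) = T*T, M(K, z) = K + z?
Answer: 3136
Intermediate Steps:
U(A, D) = -2 + (-4 + D)² (U(A, D) = -2 + (D - 4)² = -2 + (-4 + D)²)
r(T) = -2 + T² (r(T) = -2 + T*T = -2 + T²)
R(O) = √(1 + O) (R(O) = √(O + 1) = √(1 + O))
s(a) = 4*a (s(a) = 2*(a + a) = 2*(2*a) = 4*a)
(s(r(-4)) + R(U(-2, 5)))² = (4*(-2 + (-4)²) + √(1 + (-2 + (-4 + 5)²)))² = (4*(-2 + 16) + √(1 + (-2 + 1²)))² = (4*14 + √(1 + (-2 + 1)))² = (56 + √(1 - 1))² = (56 + √0)² = (56 + 0)² = 56² = 3136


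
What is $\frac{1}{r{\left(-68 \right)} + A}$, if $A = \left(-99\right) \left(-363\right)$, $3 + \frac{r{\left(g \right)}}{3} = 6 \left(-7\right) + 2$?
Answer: $\frac{1}{35808} \approx 2.7927 \cdot 10^{-5}$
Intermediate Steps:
$r{\left(g \right)} = -129$ ($r{\left(g \right)} = -9 + 3 \left(6 \left(-7\right) + 2\right) = -9 + 3 \left(-42 + 2\right) = -9 + 3 \left(-40\right) = -9 - 120 = -129$)
$A = 35937$
$\frac{1}{r{\left(-68 \right)} + A} = \frac{1}{-129 + 35937} = \frac{1}{35808}$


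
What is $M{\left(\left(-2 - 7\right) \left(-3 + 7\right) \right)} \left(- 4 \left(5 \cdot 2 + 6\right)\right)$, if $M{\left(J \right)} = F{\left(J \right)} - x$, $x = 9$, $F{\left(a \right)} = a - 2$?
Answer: $3008$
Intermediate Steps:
$F{\left(a \right)} = -2 + a$
$M{\left(J \right)} = -11 + J$ ($M{\left(J \right)} = \left(-2 + J\right) - 9 = -11 + J$)
$M{\left(\left(-2 - 7\right) \left(-3 + 7\right) \right)} \left(- 4 \left(5 \cdot 2 + 6\right)\right) = \left(-11 + \left(-2 - 7\right) \left(-3 + 7\right)\right) \left(- 4 \left(5 \cdot 2 + 6\right)\right) = \left(-11 - 36\right) \left(- 4 \left(10 + 6\right)\right) = \left(-11 - 36\right) \left(\left(-4\right) 16\right) = \left(-47\right) \left(-64\right) = 3008$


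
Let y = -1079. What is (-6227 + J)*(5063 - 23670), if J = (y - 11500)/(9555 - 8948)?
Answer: 70564591376/607 ≈ 1.1625e+8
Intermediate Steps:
J = -12579/607 (J = (-1079 - 11500)/(9555 - 8948) = -12579/607 ≈ -20.723)
(-6227 + J)*(5063 - 23670) = (-6227 - 12579/607)*(5063 - 23670) = -3792368/607*(-18607) = 70564591376/607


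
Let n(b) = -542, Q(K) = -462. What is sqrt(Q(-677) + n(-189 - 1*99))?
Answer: 2*I*sqrt(251) ≈ 31.686*I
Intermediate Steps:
sqrt(Q(-677) + n(-189 - 1*99)) = sqrt(-462 - 542) = sqrt(-1004) = 2*I*sqrt(251)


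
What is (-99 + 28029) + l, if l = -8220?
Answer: 19710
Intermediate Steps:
(-99 + 28029) + l = (-99 + 28029) - 8220 = 27930 - 8220 = 19710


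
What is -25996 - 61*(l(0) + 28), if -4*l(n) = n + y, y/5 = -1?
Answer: -111121/4 ≈ -27780.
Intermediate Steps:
y = -5 (y = 5*(-1) = -5)
l(n) = 5/4 - n/4 (l(n) = -(n - 5)/4 = -(-5 + n)/4 = 5/4 - n/4)
-25996 - 61*(l(0) + 28) = -25996 - 61*((5/4 - 1/4*0) + 28) = -25996 - 61*((5/4 + 0) + 28) = -25996 - 61*(5/4 + 28) = -25996 - 61*117/4 = -25996 - 7137/4 = -111121/4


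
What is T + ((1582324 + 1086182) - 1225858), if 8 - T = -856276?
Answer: 2298932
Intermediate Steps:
T = 856284 (T = 8 - 1*(-856276) = 8 + 856276 = 856284)
T + ((1582324 + 1086182) - 1225858) = 856284 + ((1582324 + 1086182) - 1225858) = 856284 + (2668506 - 1225858) = 856284 + 1442648 = 2298932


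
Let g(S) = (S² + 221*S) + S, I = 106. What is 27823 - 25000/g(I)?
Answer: 120915633/4346 ≈ 27822.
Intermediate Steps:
g(S) = S² + 222*S
27823 - 25000/g(I) = 27823 - 25000/(106*(222 + 106)) = 27823 - 25000/(106*328) = 27823 - 25000/34768 = 27823 - 1*3125/4346 = 27823 - 3125/4346 = 120915633/4346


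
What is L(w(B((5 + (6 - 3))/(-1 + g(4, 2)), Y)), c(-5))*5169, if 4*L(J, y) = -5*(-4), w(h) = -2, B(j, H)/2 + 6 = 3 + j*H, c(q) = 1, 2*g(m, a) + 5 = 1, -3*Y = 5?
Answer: 25845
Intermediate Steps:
Y = -5/3 (Y = -⅓*5 = -5/3 ≈ -1.6667)
g(m, a) = -2 (g(m, a) = -5/2 + (½)*1 = -5/2 + ½ = -2)
B(j, H) = -6 + 2*H*j (B(j, H) = -12 + 2*(3 + j*H) = -12 + 2*(3 + H*j) = -12 + (6 + 2*H*j) = -6 + 2*H*j)
L(J, y) = 5 (L(J, y) = (-5*(-4))/4 = (¼)*20 = 5)
L(w(B((5 + (6 - 3))/(-1 + g(4, 2)), Y)), c(-5))*5169 = 5*5169 = 25845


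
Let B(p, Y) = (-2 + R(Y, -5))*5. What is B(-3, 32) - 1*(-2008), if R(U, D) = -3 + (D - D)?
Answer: 1983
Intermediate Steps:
R(U, D) = -3 (R(U, D) = -3 + 0 = -3)
B(p, Y) = -25 (B(p, Y) = (-2 - 3)*5 = -5*5 = -25)
B(-3, 32) - 1*(-2008) = -25 - 1*(-2008) = -25 + 2008 = 1983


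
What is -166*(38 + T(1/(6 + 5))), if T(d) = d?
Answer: -69554/11 ≈ -6323.1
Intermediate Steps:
-166*(38 + T(1/(6 + 5))) = -166*(38 + 1/(6 + 5)) = -166*(38 + 1/11) = -166*419/11 = -69554/11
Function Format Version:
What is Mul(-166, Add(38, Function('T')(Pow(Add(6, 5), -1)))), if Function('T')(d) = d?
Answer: Rational(-69554, 11) ≈ -6323.1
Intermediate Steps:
Mul(-166, Add(38, Function('T')(Pow(Add(6, 5), -1)))) = Mul(-166, Add(38, Pow(Add(6, 5), -1))) = Mul(-166, Add(38, Pow(11, -1))) = Mul(-166, Add(38, Rational(1, 11))) = Mul(-166, Rational(419, 11)) = Rational(-69554, 11)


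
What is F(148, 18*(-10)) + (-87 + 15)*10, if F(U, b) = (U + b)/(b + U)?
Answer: -719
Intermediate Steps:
F(U, b) = 1 (F(U, b) = (U + b)/(U + b) = 1)
F(148, 18*(-10)) + (-87 + 15)*10 = 1 + (-87 + 15)*10 = 1 - 72*10 = 1 - 720 = -719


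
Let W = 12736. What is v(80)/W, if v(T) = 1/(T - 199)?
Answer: -1/1515584 ≈ -6.5981e-7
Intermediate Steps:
v(T) = 1/(-199 + T)
v(80)/W = 1/((-199 + 80)*12736) = (1/12736)/(-119) = -1/119*1/12736 = -1/1515584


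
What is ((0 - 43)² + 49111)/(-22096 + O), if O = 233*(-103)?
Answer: -1456/1317 ≈ -1.1055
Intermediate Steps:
O = -23999
((0 - 43)² + 49111)/(-22096 + O) = ((0 - 43)² + 49111)/(-22096 - 23999) = ((-43)² + 49111)/(-46095) = (1849 + 49111)*(-1/46095) = 50960*(-1/46095) = -1456/1317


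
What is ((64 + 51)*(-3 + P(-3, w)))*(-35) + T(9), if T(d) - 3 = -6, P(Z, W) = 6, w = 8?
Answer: -12078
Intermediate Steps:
T(d) = -3 (T(d) = 3 - 6 = -3)
((64 + 51)*(-3 + P(-3, w)))*(-35) + T(9) = ((64 + 51)*(-3 + 6))*(-35) - 3 = (115*3)*(-35) - 3 = 345*(-35) - 3 = -12075 - 3 = -12078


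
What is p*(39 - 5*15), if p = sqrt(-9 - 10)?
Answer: -36*I*sqrt(19) ≈ -156.92*I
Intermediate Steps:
p = I*sqrt(19) (p = sqrt(-19) = I*sqrt(19) ≈ 4.3589*I)
p*(39 - 5*15) = (I*sqrt(19))*(39 - 5*15) = (I*sqrt(19))*(39 - 75) = (I*sqrt(19))*(-36) = -36*I*sqrt(19)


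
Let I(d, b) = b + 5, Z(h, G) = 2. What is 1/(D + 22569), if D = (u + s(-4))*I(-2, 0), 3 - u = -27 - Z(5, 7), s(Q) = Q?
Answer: 1/22709 ≈ 4.4035e-5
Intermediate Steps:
I(d, b) = 5 + b
u = 32 (u = 3 - (-27 - 1*2) = 3 - (-27 - 2) = 3 - 1*(-29) = 3 + 29 = 32)
D = 140 (D = (32 - 4)*(5 + 0) = 28*5 = 140)
1/(D + 22569) = 1/(140 + 22569) = 1/22709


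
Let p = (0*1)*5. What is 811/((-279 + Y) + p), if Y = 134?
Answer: -811/145 ≈ -5.5931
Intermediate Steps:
p = 0 (p = 0*5 = 0)
811/((-279 + Y) + p) = 811/((-279 + 134) + 0) = 811/(-145 + 0) = 811/(-145) = 811*(-1/145) = -811/145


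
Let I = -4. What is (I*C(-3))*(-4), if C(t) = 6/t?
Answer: -32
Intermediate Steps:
(I*C(-3))*(-4) = -24/(-3)*(-4) = -24*(-1)/3*(-4) = -4*(-2)*(-4) = 8*(-4) = -32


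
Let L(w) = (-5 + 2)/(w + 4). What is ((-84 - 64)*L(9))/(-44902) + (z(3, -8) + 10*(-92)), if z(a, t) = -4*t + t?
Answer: -261509470/291863 ≈ -896.00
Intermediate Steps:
L(w) = -3/(4 + w)
z(a, t) = -3*t
((-84 - 64)*L(9))/(-44902) + (z(3, -8) + 10*(-92)) = ((-84 - 64)*(-3/(4 + 9)))/(-44902) + (-3*(-8) + 10*(-92)) = -(-444)/13*(-1/44902) + (24 - 920) = -(-444)/13*(-1/44902) - 896 = -148*(-3/13)*(-1/44902) - 896 = (444/13)*(-1/44902) - 896 = -222/291863 - 896 = -261509470/291863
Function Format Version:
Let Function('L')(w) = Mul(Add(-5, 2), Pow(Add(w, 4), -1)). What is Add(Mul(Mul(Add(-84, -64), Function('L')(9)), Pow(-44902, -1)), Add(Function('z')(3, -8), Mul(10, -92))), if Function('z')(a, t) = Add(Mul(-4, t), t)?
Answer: Rational(-261509470, 291863) ≈ -896.00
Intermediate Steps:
Function('L')(w) = Mul(-3, Pow(Add(4, w), -1))
Function('z')(a, t) = Mul(-3, t)
Add(Mul(Mul(Add(-84, -64), Function('L')(9)), Pow(-44902, -1)), Add(Function('z')(3, -8), Mul(10, -92))) = Add(Mul(Mul(Add(-84, -64), Mul(-3, Pow(Add(4, 9), -1))), Pow(-44902, -1)), Add(Mul(-3, -8), Mul(10, -92))) = Add(Mul(Mul(-148, Mul(-3, Pow(13, -1))), Rational(-1, 44902)), Add(24, -920)) = Add(Mul(Mul(-148, Mul(-3, Rational(1, 13))), Rational(-1, 44902)), -896) = Add(Mul(Mul(-148, Rational(-3, 13)), Rational(-1, 44902)), -896) = Add(Mul(Rational(444, 13), Rational(-1, 44902)), -896) = Add(Rational(-222, 291863), -896) = Rational(-261509470, 291863)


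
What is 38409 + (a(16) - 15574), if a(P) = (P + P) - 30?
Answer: 22837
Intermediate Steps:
a(P) = -30 + 2*P (a(P) = 2*P - 30 = -30 + 2*P)
38409 + (a(16) - 15574) = 38409 + ((-30 + 2*16) - 15574) = 38409 + ((-30 + 32) - 15574) = 38409 + (2 - 15574) = 38409 - 15572 = 22837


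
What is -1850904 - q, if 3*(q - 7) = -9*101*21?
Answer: -1844548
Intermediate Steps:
q = -6356 (q = 7 + (-9*101*21)/3 = 7 + (-909*21)/3 = 7 + (⅓)*(-19089) = 7 - 6363 = -6356)
-1850904 - q = -1850904 - 1*(-6356) = -1850904 + 6356 = -1844548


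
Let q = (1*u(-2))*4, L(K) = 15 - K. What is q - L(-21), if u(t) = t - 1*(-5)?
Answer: -24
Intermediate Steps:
u(t) = 5 + t (u(t) = t + 5 = 5 + t)
q = 12 (q = (1*(5 - 2))*4 = (1*3)*4 = 3*4 = 12)
q - L(-21) = 12 - (15 - 1*(-21)) = 12 - (15 + 21) = 12 - 1*36 = 12 - 36 = -24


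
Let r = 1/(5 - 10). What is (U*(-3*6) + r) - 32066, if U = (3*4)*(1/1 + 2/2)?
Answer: -162491/5 ≈ -32498.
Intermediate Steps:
r = -⅕ (r = 1/(-5) = -⅕ ≈ -0.20000)
U = 24 (U = 12*(1*1 + 2*(½)) = 12*(1 + 1) = 12*2 = 24)
(U*(-3*6) + r) - 32066 = (24*(-3*6) - ⅕) - 32066 = (24*(-18) - ⅕) - 32066 = (-432 - ⅕) - 32066 = -2161/5 - 32066 = -162491/5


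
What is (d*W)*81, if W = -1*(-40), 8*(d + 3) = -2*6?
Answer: -14580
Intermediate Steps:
d = -9/2 (d = -3 + (-2*6)/8 = -3 + (⅛)*(-12) = -3 - 3/2 = -9/2 ≈ -4.5000)
W = 40
(d*W)*81 = -9/2*40*81 = -180*81 = -14580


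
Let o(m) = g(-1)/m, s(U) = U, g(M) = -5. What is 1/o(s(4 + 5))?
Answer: -9/5 ≈ -1.8000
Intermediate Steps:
o(m) = -5/m
1/o(s(4 + 5)) = 1/(-5/(4 + 5)) = 1/(-5/9) = -9/5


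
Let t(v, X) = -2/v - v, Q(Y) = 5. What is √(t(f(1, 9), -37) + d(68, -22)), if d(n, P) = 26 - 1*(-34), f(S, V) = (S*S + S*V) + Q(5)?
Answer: √10095/15 ≈ 6.6983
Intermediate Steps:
f(S, V) = 5 + S² + S*V (f(S, V) = (S*S + S*V) + 5 = (S² + S*V) + 5 = 5 + S² + S*V)
t(v, X) = -v - 2/v
d(n, P) = 60 (d(n, P) = 26 + 34 = 60)
√(t(f(1, 9), -37) + d(68, -22)) = √((-(5 + 1² + 1*9) - 2/(5 + 1² + 1*9)) + 60) = √((-(5 + 1 + 9) - 2/(5 + 1 + 9)) + 60) = √((-1*15 - 2/15) + 60) = √((-15 - 2*1/15) + 60) = √((-15 - 2/15) + 60) = √(-227/15 + 60) = √(673/15) = √10095/15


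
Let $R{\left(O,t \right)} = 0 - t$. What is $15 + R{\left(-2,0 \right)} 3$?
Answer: $15$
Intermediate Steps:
$R{\left(O,t \right)} = - t$
$15 + R{\left(-2,0 \right)} 3 = 15 + \left(-1\right) 0 \cdot 3 = 15 + 0 \cdot 3 = 15 + 0 = 15$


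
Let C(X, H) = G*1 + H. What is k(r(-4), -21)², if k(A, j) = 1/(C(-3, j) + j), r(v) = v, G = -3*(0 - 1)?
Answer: 1/1521 ≈ 0.00065746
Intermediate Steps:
G = 3 (G = -3*(-1) = 3)
C(X, H) = 3 + H (C(X, H) = 3*1 + H = 3 + H)
k(A, j) = 1/(3 + 2*j) (k(A, j) = 1/((3 + j) + j) = 1/(3 + 2*j))
k(r(-4), -21)² = (1/(3 + 2*(-21)))² = (1/(3 - 42))² = (1/(-39))² = (-1/39)² = 1/1521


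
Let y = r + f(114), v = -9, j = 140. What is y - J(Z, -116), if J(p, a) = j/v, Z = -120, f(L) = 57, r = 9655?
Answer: 87548/9 ≈ 9727.6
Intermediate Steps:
J(p, a) = -140/9 (J(p, a) = 140/(-9) = 140*(-1/9) = -140/9)
y = 9712 (y = 9655 + 57 = 9712)
y - J(Z, -116) = 9712 - 1*(-140/9) = 9712 + 140/9 = 87548/9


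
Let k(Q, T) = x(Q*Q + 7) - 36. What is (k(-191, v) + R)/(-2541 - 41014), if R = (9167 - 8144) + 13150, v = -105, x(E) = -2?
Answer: -2827/8711 ≈ -0.32453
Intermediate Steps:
k(Q, T) = -38 (k(Q, T) = -2 - 36 = -38)
R = 14173 (R = 1023 + 13150 = 14173)
(k(-191, v) + R)/(-2541 - 41014) = (-38 + 14173)/(-2541 - 41014) = 14135/(-43555) = 14135*(-1/43555) = -2827/8711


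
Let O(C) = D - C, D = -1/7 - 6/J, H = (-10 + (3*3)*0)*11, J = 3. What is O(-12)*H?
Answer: -7590/7 ≈ -1084.3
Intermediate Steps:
H = -110 (H = (-10 + 9*0)*11 = (-10 + 0)*11 = -10*11 = -110)
D = -15/7 (D = -1/7 - 6/3 = -1*1/7 - 6*1/3 = -1/7 - 2 = -15/7 ≈ -2.1429)
O(C) = -15/7 - C
O(-12)*H = (-15/7 - 1*(-12))*(-110) = (-15/7 + 12)*(-110) = (69/7)*(-110) = -7590/7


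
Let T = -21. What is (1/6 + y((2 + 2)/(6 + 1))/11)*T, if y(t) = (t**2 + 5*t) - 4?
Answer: -299/154 ≈ -1.9416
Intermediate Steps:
y(t) = -4 + t**2 + 5*t
(1/6 + y((2 + 2)/(6 + 1))/11)*T = (1/6 + (-4 + ((2 + 2)/(6 + 1))**2 + 5*((2 + 2)/(6 + 1)))/11)*(-21) = (1*(1/6) + (-4 + (4/7)**2 + 5*(4/7))*(1/11))*(-21) = (1/6 + (-4 + (4*(1/7))**2 + 5*(4*(1/7)))*(1/11))*(-21) = (1/6 + (-4 + (4/7)**2 + 5*(4/7))*(1/11))*(-21) = (1/6 + (-4 + 16/49 + 20/7)*(1/11))*(-21) = (1/6 - 40/49*1/11)*(-21) = (1/6 - 40/539)*(-21) = (299/3234)*(-21) = -299/154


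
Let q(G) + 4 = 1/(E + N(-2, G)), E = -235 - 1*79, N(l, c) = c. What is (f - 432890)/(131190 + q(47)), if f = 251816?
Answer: -48346758/35026661 ≈ -1.3803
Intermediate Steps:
E = -314 (E = -235 - 79 = -314)
q(G) = -4 + 1/(-314 + G)
(f - 432890)/(131190 + q(47)) = (251816 - 432890)/(131190 + (1257 - 4*47)/(-314 + 47)) = -181074/(131190 + (1257 - 188)/(-267)) = -181074/(131190 - 1/267*1069) = -181074/(131190 - 1069/267) = -181074/35026661/267 = -181074*267/35026661 = -48346758/35026661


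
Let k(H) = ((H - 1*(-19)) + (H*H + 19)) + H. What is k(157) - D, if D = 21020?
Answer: 3981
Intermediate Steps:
k(H) = 38 + H² + 2*H (k(H) = ((H + 19) + (H² + 19)) + H = ((19 + H) + (19 + H²)) + H = (38 + H + H²) + H = 38 + H² + 2*H)
k(157) - D = (38 + 157² + 2*157) - 1*21020 = (38 + 24649 + 314) - 21020 = 25001 - 21020 = 3981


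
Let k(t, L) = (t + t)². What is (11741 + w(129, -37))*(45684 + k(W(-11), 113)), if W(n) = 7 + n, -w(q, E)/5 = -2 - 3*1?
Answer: 538270968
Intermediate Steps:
w(q, E) = 25 (w(q, E) = -5*(-2 - 3*1) = -5*(-2 - 3) = -5*(-5) = 25)
k(t, L) = 4*t² (k(t, L) = (2*t)² = 4*t²)
(11741 + w(129, -37))*(45684 + k(W(-11), 113)) = (11741 + 25)*(45684 + 4*(7 - 11)²) = 11766*(45684 + 4*(-4)²) = 11766*(45684 + 4*16) = 11766*(45684 + 64) = 11766*45748 = 538270968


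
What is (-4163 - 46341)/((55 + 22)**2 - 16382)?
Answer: 50504/10453 ≈ 4.8315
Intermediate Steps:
(-4163 - 46341)/((55 + 22)**2 - 16382) = -50504/(77**2 - 16382) = -50504/(5929 - 16382) = -50504/(-10453) = -50504*(-1/10453) = 50504/10453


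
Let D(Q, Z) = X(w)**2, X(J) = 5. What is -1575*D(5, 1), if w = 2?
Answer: -39375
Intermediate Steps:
D(Q, Z) = 25 (D(Q, Z) = 5**2 = 25)
-1575*D(5, 1) = -1575*25 = -39375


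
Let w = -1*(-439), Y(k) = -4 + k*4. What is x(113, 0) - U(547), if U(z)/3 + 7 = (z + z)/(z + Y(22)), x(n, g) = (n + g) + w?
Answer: 358281/631 ≈ 567.80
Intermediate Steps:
Y(k) = -4 + 4*k
w = 439
x(n, g) = 439 + g + n (x(n, g) = (n + g) + 439 = (g + n) + 439 = 439 + g + n)
U(z) = -21 + 6*z/(84 + z) (U(z) = -21 + 3*((z + z)/(z + (-4 + 4*22))) = -21 + 3*((2*z)/(z + (-4 + 88))) = -21 + 3*((2*z)/(z + 84)) = -21 + 3*((2*z)/(84 + z)) = -21 + 3*(2*z/(84 + z)) = -21 + 6*z/(84 + z))
x(113, 0) - U(547) = (439 + 0 + 113) - 3*(-588 - 5*547)/(84 + 547) = 552 - 3*(-588 - 2735)/631 = 552 - 3*(-3323)/631 = 552 - 1*(-9969/631) = 552 + 9969/631 = 358281/631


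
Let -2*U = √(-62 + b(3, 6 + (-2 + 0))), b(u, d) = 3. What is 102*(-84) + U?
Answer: -8568 - I*√59/2 ≈ -8568.0 - 3.8406*I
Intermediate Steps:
U = -I*√59/2 (U = -√(-62 + 3)/2 = -I*√59/2 ≈ -3.8406*I)
102*(-84) + U = 102*(-84) - I*√59/2 = -8568 - I*√59/2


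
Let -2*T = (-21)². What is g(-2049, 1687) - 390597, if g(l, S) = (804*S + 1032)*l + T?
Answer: -5563324875/2 ≈ -2.7817e+9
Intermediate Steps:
T = -441/2 (T = -½*(-21)² = -½*441 = -441/2 ≈ -220.50)
g(l, S) = -441/2 + l*(1032 + 804*S) (g(l, S) = (804*S + 1032)*l - 441/2 = (1032 + 804*S)*l - 441/2 = l*(1032 + 804*S) - 441/2 = -441/2 + l*(1032 + 804*S))
g(-2049, 1687) - 390597 = (-441/2 + 1032*(-2049) + 804*1687*(-2049)) - 390597 = (-441/2 - 2114568 - 2779157052) - 390597 = -5562543681/2 - 390597 = -5563324875/2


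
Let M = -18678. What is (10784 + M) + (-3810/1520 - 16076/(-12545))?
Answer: -15054931053/1906840 ≈ -7895.2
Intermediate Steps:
(10784 + M) + (-3810/1520 - 16076/(-12545)) = (10784 - 18678) + (-3810/1520 - 16076/(-12545)) = -7894 + (-3810*1/1520 - 16076*(-1/12545)) = -7894 + (-381/152 + 16076/12545) = -7894 - 2336093/1906840 = -15054931053/1906840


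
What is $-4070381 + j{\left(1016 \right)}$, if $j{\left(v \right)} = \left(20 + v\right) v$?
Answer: $-3017805$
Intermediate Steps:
$j{\left(v \right)} = v \left(20 + v\right)$
$-4070381 + j{\left(1016 \right)} = -4070381 + 1016 \left(20 + 1016\right) = -4070381 + 1016 \cdot 1036 = -4070381 + 1052576 = -3017805$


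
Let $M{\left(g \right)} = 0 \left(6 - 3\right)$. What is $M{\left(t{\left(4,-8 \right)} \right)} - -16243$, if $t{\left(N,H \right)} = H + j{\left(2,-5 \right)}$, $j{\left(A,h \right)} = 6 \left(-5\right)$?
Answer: $16243$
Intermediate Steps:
$j{\left(A,h \right)} = -30$
$t{\left(N,H \right)} = -30 + H$ ($t{\left(N,H \right)} = H - 30 = -30 + H$)
$M{\left(g \right)} = 0$ ($M{\left(g \right)} = 0 \cdot 3 = 0$)
$M{\left(t{\left(4,-8 \right)} \right)} - -16243 = 0 - -16243 = 0 + 16243 = 16243$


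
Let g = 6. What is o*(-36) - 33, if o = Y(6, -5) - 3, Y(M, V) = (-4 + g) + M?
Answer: -213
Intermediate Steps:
Y(M, V) = 2 + M (Y(M, V) = (-4 + 6) + M = 2 + M)
o = 5 (o = (2 + 6) - 3 = 8 - 3 = 5)
o*(-36) - 33 = 5*(-36) - 33 = -180 - 33 = -213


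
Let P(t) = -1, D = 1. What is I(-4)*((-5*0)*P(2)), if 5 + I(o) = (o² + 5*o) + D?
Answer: 0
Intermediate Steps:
I(o) = -4 + o² + 5*o (I(o) = -5 + ((o² + 5*o) + 1) = -5 + (1 + o² + 5*o) = -4 + o² + 5*o)
I(-4)*((-5*0)*P(2)) = (-4 + (-4)² + 5*(-4))*(-5*0*(-1)) = (-4 + 16 - 20)*(0*(-1)) = -8*0 = 0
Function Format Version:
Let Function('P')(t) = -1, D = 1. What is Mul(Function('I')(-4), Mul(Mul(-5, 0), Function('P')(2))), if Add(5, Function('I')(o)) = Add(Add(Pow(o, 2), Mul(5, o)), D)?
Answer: 0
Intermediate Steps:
Function('I')(o) = Add(-4, Pow(o, 2), Mul(5, o)) (Function('I')(o) = Add(-5, Add(Add(Pow(o, 2), Mul(5, o)), 1)) = Add(-5, Add(1, Pow(o, 2), Mul(5, o))) = Add(-4, Pow(o, 2), Mul(5, o)))
Mul(Function('I')(-4), Mul(Mul(-5, 0), Function('P')(2))) = Mul(Add(-4, Pow(-4, 2), Mul(5, -4)), Mul(Mul(-5, 0), -1)) = Mul(Add(-4, 16, -20), Mul(0, -1)) = Mul(-8, 0) = 0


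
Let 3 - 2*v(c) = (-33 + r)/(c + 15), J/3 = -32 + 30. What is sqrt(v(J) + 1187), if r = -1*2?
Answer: sqrt(10714)/3 ≈ 34.503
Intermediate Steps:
J = -6 (J = 3*(-32 + 30) = 3*(-2) = -6)
r = -2
v(c) = 3/2 + 35/(2*(15 + c)) (v(c) = 3/2 - (-33 - 2)/(2*(c + 15)) = 3/2 - (-35)/(2*(15 + c)) = 3/2 + 35/(2*(15 + c)))
sqrt(v(J) + 1187) = sqrt((80 + 3*(-6))/(2*(15 - 6)) + 1187) = sqrt((1/2)*(80 - 18)/9 + 1187) = sqrt((1/2)*(1/9)*62 + 1187) = sqrt(31/9 + 1187) = sqrt(10714/9) = sqrt(10714)/3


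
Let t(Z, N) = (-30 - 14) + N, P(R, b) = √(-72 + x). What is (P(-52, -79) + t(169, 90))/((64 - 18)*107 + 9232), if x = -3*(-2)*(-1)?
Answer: 23/7077 + I*√78/14154 ≈ 0.00325 + 0.00062398*I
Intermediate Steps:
x = -6 (x = 6*(-1) = -6)
P(R, b) = I*√78 (P(R, b) = √(-72 - 6) = √(-78) = I*√78)
t(Z, N) = -44 + N
(P(-52, -79) + t(169, 90))/((64 - 18)*107 + 9232) = (I*√78 + (-44 + 90))/((64 - 18)*107 + 9232) = (I*√78 + 46)/(46*107 + 9232) = (46 + I*√78)/(4922 + 9232) = (46 + I*√78)/14154 = (46 + I*√78)*(1/14154) = 23/7077 + I*√78/14154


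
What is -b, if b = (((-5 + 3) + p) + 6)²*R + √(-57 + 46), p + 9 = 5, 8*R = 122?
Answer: -I*√11 ≈ -3.3166*I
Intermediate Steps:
R = 61/4 (R = (⅛)*122 = 61/4 ≈ 15.250)
p = -4 (p = -9 + 5 = -4)
b = I*√11 (b = (((-5 + 3) - 4) + 6)²*(61/4) + √(-57 + 46) = ((-2 - 4) + 6)²*(61/4) + √(-11) = (-6 + 6)²*(61/4) + I*√11 = 0²*(61/4) + I*√11 = 0*(61/4) + I*√11 = 0 + I*√11 = I*√11 ≈ 3.3166*I)
-b = -I*√11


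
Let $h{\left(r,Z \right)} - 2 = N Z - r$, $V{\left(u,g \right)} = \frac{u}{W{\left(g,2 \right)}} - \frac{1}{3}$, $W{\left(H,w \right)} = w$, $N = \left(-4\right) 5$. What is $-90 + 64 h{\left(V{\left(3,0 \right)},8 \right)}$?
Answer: $- \frac{30830}{3} \approx -10277.0$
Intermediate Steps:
$N = -20$
$V{\left(u,g \right)} = - \frac{1}{3} + \frac{u}{2}$ ($V{\left(u,g \right)} = \frac{u}{2} - \frac{1}{3} = - \frac{1}{3} + \frac{u}{2}$)
$h{\left(r,Z \right)} = 2 - r - 20 Z$ ($h{\left(r,Z \right)} = 2 - \left(r + 20 Z\right) = 2 - r - 20 Z$)
$-90 + 64 h{\left(V{\left(3,0 \right)},8 \right)} = -90 + 64 \left(2 - \left(- \frac{1}{3} + \frac{1}{2} \cdot 3\right) - 160\right) = -90 + 64 \left(2 - \left(- \frac{1}{3} + \frac{3}{2}\right) - 160\right) = -90 + 64 \left(2 - \frac{7}{6} - 160\right) = -90 + 64 \left(- \frac{955}{6}\right) = -90 - \frac{30560}{3} = - \frac{30830}{3}$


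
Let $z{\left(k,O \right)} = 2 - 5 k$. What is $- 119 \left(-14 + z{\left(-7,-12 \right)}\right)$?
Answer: $-2737$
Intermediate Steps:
$- 119 \left(-14 + z{\left(-7,-12 \right)}\right) = - 119 \left(-14 + \left(2 - -35\right)\right) = - 119 \left(-14 + \left(2 + 35\right)\right) = - 119 \left(-14 + 37\right) = \left(-119\right) 23 = -2737$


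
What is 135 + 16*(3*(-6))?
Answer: -153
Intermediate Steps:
135 + 16*(3*(-6)) = 135 + 16*(-18) = 135 - 288 = -153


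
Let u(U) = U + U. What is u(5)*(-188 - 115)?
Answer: -3030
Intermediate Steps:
u(U) = 2*U
u(5)*(-188 - 115) = (2*5)*(-188 - 115) = 10*(-303) = -3030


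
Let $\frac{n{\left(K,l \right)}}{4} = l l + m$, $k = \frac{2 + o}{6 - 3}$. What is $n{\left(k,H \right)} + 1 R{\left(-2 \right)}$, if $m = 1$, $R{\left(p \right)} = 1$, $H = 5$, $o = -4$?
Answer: $105$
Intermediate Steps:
$k = - \frac{2}{3}$ ($k = \frac{2 - 4}{6 - 3} = - \frac{2}{3} \approx -0.66667$)
$n{\left(K,l \right)} = 4 + 4 l^{2}$ ($n{\left(K,l \right)} = 4 \left(l l + 1\right) = 4 \left(l^{2} + 1\right) = 4 \left(1 + l^{2}\right) = 4 + 4 l^{2}$)
$n{\left(k,H \right)} + 1 R{\left(-2 \right)} = \left(4 + 4 \cdot 5^{2}\right) + 1 \cdot 1 = \left(4 + 4 \cdot 25\right) + 1 = \left(4 + 100\right) + 1 = 104 + 1 = 105$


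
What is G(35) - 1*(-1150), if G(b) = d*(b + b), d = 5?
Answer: 1500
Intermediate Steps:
G(b) = 10*b (G(b) = 5*(b + b) = 5*(2*b) = 10*b)
G(35) - 1*(-1150) = 10*35 - 1*(-1150) = 350 + 1150 = 1500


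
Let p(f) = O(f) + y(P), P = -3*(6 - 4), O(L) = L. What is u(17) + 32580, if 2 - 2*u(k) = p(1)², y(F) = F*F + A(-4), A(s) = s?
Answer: 64073/2 ≈ 32037.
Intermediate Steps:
P = -6 (P = -3*2 = -6)
y(F) = -4 + F² (y(F) = F*F - 4 = F² - 4 = -4 + F²)
p(f) = 32 + f (p(f) = f + (-4 + (-6)²) = f + (-4 + 36) = f + 32 = 32 + f)
u(k) = -1087/2 (u(k) = 1 - (32 + 1)²/2 = 1 - ½*33² = 1 - ½*1089 = 1 - 1089/2 = -1087/2)
u(17) + 32580 = -1087/2 + 32580 = 64073/2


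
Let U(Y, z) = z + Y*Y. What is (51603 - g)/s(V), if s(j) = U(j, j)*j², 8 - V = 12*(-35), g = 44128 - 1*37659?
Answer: 22567/16817390304 ≈ 1.3419e-6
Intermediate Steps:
g = 6469 (g = 44128 - 37659 = 6469)
U(Y, z) = z + Y²
V = 428 (V = 8 - 12*(-35) = 8 - 1*(-420) = 8 + 420 = 428)
s(j) = j²*(j + j²) (s(j) = (j + j²)*j² = j²*(j + j²))
(51603 - g)/s(V) = (51603 - 1*6469)/((428³*(1 + 428))) = (51603 - 6469)/((78402752*429)) = 45134/33634780608 = 45134*(1/33634780608) = 22567/16817390304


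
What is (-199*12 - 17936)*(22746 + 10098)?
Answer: -667521456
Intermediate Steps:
(-199*12 - 17936)*(22746 + 10098) = (-2388 - 17936)*32844 = -20324*32844 = -667521456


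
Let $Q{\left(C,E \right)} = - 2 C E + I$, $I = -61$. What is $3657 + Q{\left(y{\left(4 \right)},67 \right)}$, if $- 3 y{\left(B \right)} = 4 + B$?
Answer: $\frac{11860}{3} \approx 3953.3$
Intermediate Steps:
$y{\left(B \right)} = - \frac{4}{3} - \frac{B}{3}$ ($y{\left(B \right)} = - \frac{4 + B}{3} = - \frac{4}{3} - \frac{B}{3}$)
$Q{\left(C,E \right)} = -61 - 2 C E$ ($Q{\left(C,E \right)} = - 2 C E - 61 = -61 - 2 C E$)
$3657 + Q{\left(y{\left(4 \right)},67 \right)} = 3657 - \left(61 + 2 \left(- \frac{4}{3} - \frac{4}{3}\right) 67\right) = 3657 - \left(61 - \frac{1072}{3}\right) = 3657 + \left(-61 + \frac{1072}{3}\right) = 3657 + \frac{889}{3} = \frac{11860}{3}$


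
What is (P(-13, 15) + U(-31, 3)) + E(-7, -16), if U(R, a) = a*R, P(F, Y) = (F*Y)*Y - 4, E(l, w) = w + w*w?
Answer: -2782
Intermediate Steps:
E(l, w) = w + w**2
P(F, Y) = -4 + F*Y**2 (P(F, Y) = F*Y**2 - 4 = -4 + F*Y**2)
U(R, a) = R*a
(P(-13, 15) + U(-31, 3)) + E(-7, -16) = ((-4 - 13*15**2) - 31*3) - 16*(1 - 16) = ((-4 - 13*225) - 93) - 16*(-15) = ((-4 - 2925) - 93) + 240 = (-2929 - 93) + 240 = -3022 + 240 = -2782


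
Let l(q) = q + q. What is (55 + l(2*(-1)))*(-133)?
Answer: -6783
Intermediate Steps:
l(q) = 2*q
(55 + l(2*(-1)))*(-133) = (55 + 2*(2*(-1)))*(-133) = (55 + 2*(-2))*(-133) = (55 - 4)*(-133) = 51*(-133) = -6783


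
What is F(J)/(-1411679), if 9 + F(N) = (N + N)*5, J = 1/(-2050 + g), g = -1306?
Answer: 15107/2368797362 ≈ 6.3775e-6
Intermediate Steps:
J = -1/3356 (J = 1/(-2050 - 1306) = 1/(-3356) = -1/3356 ≈ -0.00029797)
F(N) = -9 + 10*N (F(N) = -9 + (N + N)*5 = -9 + (2*N)*5 = -9 + 10*N)
F(J)/(-1411679) = (-9 + 10*(-1/3356))/(-1411679) = (-9 - 5/1678)*(-1/1411679) = -15107/1678*(-1/1411679) = 15107/2368797362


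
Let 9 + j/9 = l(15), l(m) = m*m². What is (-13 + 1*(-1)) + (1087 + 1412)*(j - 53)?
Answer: 75572245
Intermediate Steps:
l(m) = m³
j = 30294 (j = -81 + 9*15³ = -81 + 9*3375 = -81 + 30375 = 30294)
(-13 + 1*(-1)) + (1087 + 1412)*(j - 53) = (-13 + 1*(-1)) + (1087 + 1412)*(30294 - 53) = (-13 - 1) + 2499*30241 = -14 + 75572259 = 75572245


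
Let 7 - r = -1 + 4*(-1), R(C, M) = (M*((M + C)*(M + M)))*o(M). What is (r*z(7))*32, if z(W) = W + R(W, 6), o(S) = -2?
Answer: -716160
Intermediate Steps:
R(C, M) = -4*M²*(C + M) (R(C, M) = (M*((M + C)*(M + M)))*(-2) = (M*((C + M)*(2*M)))*(-2) = (M*(2*M*(C + M)))*(-2) = (2*M²*(C + M))*(-2) = -4*M²*(C + M))
z(W) = -864 - 143*W (z(W) = W + 4*6²*(-W - 1*6) = W + 4*36*(-W - 6) = W + 4*36*(-6 - W) = W + (-864 - 144*W) = -864 - 143*W)
r = 12 (r = 7 - (-1 + 4*(-1)) = 7 - (-1 - 4) = 7 - 1*(-5) = 7 + 5 = 12)
(r*z(7))*32 = (12*(-864 - 143*7))*32 = (12*(-864 - 1001))*32 = (12*(-1865))*32 = -22380*32 = -716160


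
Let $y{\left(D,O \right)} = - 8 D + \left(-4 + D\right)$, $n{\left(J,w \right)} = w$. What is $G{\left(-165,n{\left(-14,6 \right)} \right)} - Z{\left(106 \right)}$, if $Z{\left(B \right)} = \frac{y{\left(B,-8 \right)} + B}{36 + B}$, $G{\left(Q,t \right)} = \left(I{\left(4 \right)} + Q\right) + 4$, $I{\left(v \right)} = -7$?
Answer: $- \frac{11608}{71} \approx -163.49$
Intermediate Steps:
$y{\left(D,O \right)} = -4 - 7 D$
$G{\left(Q,t \right)} = -3 + Q$ ($G{\left(Q,t \right)} = \left(-7 + Q\right) + 4 = -3 + Q$)
$Z{\left(B \right)} = \frac{-4 - 6 B}{36 + B}$ ($Z{\left(B \right)} = \frac{\left(-4 - 7 B\right) + B}{36 + B} = \frac{-4 - 6 B}{36 + B}$)
$G{\left(-165,n{\left(-14,6 \right)} \right)} - Z{\left(106 \right)} = \left(-3 - 165\right) - \frac{2 \left(-2 - 318\right)}{36 + 106} = -168 - \frac{2 \left(-2 - 318\right)}{142} = -168 - 2 \cdot \frac{1}{142} \left(-320\right) = -168 - - \frac{320}{71} = -168 + \frac{320}{71} = - \frac{11608}{71}$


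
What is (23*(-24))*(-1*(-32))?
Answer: -17664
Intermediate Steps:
(23*(-24))*(-1*(-32)) = -552*32 = -17664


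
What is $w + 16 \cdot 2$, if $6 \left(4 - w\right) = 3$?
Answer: $\frac{71}{2} \approx 35.5$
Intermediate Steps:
$w = \frac{7}{2}$ ($w = 4 - \frac{1}{2} = \frac{7}{2} \approx 3.5$)
$w + 16 \cdot 2 = \frac{7}{2} + 16 \cdot 2 = \frac{7}{2} + 32 = \frac{71}{2}$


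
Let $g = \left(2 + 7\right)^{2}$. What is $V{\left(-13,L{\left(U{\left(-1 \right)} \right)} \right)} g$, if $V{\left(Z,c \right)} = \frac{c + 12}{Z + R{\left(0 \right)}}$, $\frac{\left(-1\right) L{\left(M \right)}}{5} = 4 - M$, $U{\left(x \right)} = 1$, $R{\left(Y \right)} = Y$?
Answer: $\frac{243}{13} \approx 18.692$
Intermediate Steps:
$L{\left(M \right)} = -20 + 5 M$ ($L{\left(M \right)} = - 5 \left(4 - M\right) = -20 + 5 M$)
$V{\left(Z,c \right)} = \frac{12 + c}{Z}$ ($V{\left(Z,c \right)} = \frac{c + 12}{Z + 0} = \frac{12 + c}{Z}$)
$g = 81$ ($g = 9^{2} = 81$)
$V{\left(-13,L{\left(U{\left(-1 \right)} \right)} \right)} g = \frac{12 + \left(-20 + 5 \cdot 1\right)}{-13} \cdot 81 = - \frac{12 + \left(-20 + 5\right)}{13} \cdot 81 = - \frac{12 - 15}{13} \cdot 81 = \left(- \frac{1}{13}\right) \left(-3\right) 81 = \frac{3}{13} \cdot 81 = \frac{243}{13}$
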